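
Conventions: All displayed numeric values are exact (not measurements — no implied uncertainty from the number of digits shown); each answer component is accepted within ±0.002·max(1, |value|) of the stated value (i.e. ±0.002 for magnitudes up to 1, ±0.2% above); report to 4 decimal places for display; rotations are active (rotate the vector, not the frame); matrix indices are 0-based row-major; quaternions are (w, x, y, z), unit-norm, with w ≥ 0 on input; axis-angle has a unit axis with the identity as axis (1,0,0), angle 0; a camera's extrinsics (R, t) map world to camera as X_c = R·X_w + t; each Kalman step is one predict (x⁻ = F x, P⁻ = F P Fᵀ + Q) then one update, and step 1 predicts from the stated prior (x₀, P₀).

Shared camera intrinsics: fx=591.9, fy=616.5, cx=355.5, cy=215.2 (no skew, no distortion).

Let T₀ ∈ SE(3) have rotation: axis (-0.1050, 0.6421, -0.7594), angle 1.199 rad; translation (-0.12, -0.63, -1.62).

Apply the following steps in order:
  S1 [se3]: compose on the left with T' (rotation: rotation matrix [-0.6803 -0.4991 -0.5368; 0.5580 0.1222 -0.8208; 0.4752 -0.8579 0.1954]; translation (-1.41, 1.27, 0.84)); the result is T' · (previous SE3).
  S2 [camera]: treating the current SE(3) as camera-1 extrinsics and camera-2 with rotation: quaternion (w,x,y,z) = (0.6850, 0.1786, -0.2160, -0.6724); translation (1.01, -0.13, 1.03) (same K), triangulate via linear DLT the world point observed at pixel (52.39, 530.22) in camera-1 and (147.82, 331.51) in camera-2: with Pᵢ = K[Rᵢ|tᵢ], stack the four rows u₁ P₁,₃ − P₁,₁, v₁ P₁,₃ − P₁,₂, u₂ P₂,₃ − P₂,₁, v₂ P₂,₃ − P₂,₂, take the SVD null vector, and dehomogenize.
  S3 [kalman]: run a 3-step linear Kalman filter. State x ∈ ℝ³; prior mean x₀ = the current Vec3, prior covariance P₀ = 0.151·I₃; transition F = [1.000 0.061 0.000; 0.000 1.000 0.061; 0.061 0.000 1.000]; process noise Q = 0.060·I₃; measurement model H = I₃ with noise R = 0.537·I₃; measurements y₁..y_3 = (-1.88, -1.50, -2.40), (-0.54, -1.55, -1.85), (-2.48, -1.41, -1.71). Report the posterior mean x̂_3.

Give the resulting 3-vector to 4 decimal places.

result = (-1.4304, -1.3196, -0.7081)

after S1 (compose_se3): R=[0.4165 -0.5453 -0.7275; 0.5643 0.7824 -0.2634; 0.7128 -0.3008 0.6336], t=(-0.1444, 2.4557, 1.0069)
after S2 (triangulate): (-0.4453, -0.9301, 1.6716)
after S3 (kf_track): (-1.4304, -1.3196, -0.7081)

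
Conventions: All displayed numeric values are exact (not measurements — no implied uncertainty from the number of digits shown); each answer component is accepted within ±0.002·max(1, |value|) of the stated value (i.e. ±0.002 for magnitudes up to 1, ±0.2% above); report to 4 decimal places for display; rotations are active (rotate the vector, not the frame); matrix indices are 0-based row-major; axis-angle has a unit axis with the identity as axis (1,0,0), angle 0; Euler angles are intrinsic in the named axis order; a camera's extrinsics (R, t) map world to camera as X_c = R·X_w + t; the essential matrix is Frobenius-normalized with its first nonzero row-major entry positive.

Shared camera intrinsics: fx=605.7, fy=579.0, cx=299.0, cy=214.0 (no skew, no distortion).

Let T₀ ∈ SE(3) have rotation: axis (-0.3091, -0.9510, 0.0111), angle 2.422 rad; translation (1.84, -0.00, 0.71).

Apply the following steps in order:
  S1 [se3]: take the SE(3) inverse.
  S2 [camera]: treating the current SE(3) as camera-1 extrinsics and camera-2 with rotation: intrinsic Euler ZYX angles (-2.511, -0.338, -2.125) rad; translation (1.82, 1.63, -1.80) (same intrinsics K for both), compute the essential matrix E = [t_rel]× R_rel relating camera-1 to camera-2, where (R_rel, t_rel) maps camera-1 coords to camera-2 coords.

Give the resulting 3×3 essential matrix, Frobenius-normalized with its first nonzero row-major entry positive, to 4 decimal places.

after S1 (invert_se3): R=[-0.5847 0.5223 0.6207; 0.5077 0.8324 -0.2222; -0.6327 0.1852 -0.7519], t=(0.6352, -0.7764, 1.6981)
after S2 (essential): [0.0370 -0.0628 -0.6439; -0.0092 -0.7026 0.0764; 0.0159 -0.0483 -0.2791]

matrix = [0.0370 -0.0628 -0.6439; -0.0092 -0.7026 0.0764; 0.0159 -0.0483 -0.2791]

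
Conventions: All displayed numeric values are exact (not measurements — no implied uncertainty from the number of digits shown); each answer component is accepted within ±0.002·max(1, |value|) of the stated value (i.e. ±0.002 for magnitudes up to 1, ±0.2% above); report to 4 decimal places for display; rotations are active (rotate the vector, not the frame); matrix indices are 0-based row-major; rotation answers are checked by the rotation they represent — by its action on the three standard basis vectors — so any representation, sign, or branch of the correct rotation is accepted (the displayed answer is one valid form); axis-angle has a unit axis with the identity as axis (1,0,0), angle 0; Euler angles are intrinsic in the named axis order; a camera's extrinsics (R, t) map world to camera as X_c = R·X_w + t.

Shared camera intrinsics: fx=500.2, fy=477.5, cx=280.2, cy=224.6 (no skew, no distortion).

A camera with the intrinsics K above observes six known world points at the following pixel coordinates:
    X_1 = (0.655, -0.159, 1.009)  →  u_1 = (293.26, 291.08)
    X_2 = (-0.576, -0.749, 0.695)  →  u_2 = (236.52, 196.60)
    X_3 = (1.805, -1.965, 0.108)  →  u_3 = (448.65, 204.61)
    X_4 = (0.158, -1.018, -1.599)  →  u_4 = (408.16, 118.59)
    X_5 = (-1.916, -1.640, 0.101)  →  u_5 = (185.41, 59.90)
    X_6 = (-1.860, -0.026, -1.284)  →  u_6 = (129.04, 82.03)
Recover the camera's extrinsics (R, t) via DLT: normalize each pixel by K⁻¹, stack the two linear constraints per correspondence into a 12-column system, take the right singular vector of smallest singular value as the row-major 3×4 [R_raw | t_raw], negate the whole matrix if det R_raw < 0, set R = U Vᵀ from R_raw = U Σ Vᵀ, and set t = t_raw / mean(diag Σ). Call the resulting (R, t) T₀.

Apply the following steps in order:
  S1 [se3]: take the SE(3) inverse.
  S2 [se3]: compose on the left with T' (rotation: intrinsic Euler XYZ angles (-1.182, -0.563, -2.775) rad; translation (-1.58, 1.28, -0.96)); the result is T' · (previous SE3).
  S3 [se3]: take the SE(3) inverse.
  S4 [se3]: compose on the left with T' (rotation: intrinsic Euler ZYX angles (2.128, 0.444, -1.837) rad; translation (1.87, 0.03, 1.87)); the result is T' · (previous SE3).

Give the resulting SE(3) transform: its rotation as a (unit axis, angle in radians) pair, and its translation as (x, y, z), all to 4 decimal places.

rotation (axis_angle) = ((0.9141, -0.0411, 0.4033), 2.7406), translation = (0.2039, -2.2371, 0.5586)

source (pnp_recover): camera pose = R=[0.8372 -0.3876 -0.3858; 0.5178 0.7889 0.3310; 0.1761 -0.4769 0.8612], t=(-0.0600, 0.3100, 5.1001)
after S1 (invert_se3): R=[0.8372 0.5178 0.1761; -0.3876 0.7889 -0.4769; -0.3858 0.3310 0.8612], t=(-1.0081, 2.1644, -4.5177)
after S2 (compose_se3): R=[-0.5725 -0.3463 -0.7432; -0.7331 -0.1896 0.6531; -0.3671 0.9188 -0.1454], t=(2.2832, -2.0363, -0.5255)
after S3 (invert_se3): R=[-0.5725 -0.7331 -0.3671; -0.3463 -0.1896 0.9188; -0.7432 0.6531 -0.1454], t=(-0.3786, 0.8875, 2.9504)
after S4 (compose_se3): R=[0.6843 -0.2296 0.6921; 0.0853 -0.9174 -0.3886; 0.7242 0.3249 -0.6082], t=(0.2039, -2.2371, 0.5586)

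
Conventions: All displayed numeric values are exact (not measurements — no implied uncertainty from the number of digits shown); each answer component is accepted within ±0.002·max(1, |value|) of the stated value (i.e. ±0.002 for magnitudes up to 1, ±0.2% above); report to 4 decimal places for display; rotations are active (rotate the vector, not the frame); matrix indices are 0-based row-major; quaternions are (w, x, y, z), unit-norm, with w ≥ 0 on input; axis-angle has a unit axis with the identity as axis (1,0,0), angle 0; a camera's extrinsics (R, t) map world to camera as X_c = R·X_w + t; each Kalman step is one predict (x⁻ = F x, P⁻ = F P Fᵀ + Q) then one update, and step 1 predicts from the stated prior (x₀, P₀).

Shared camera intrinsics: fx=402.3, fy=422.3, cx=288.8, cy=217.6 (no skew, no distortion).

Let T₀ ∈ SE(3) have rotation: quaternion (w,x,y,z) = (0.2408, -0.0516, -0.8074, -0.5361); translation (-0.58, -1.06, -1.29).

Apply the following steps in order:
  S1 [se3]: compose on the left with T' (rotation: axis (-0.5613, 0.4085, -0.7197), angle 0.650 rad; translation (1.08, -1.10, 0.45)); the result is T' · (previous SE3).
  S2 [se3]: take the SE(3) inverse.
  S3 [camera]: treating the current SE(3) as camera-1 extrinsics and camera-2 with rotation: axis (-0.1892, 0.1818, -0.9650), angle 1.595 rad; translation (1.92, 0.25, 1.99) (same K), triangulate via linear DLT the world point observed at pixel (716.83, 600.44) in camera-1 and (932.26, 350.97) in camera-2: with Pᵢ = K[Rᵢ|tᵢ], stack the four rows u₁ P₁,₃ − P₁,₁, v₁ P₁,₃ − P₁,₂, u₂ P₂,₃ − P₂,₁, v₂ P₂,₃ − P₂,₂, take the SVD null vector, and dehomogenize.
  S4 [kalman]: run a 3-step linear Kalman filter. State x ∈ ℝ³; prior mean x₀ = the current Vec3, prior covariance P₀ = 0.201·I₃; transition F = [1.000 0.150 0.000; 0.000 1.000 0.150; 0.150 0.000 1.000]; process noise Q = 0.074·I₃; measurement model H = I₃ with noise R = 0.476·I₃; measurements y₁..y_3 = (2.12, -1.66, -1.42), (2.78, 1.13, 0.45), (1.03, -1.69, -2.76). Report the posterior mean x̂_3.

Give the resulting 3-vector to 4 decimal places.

after S1 (compose_se3): R=[-0.6776 0.7342 -0.0426; 0.4029 0.4190 0.8137; 0.6153 0.5342 -0.5797], t=(-0.2563, -2.0611, -0.1940)
after S2 (invert_se3): R=[-0.6776 0.4029 0.6153; 0.7342 0.4190 0.5342; -0.0426 0.8137 -0.5797], t=(0.7761, 1.1555, 1.5537)
after S3 (triangulate): (-0.4787, 1.6244, 1.0763)
after S4 (kf_track): (1.1115, -0.1330, -0.6748)

result = (1.1115, -0.1330, -0.6748)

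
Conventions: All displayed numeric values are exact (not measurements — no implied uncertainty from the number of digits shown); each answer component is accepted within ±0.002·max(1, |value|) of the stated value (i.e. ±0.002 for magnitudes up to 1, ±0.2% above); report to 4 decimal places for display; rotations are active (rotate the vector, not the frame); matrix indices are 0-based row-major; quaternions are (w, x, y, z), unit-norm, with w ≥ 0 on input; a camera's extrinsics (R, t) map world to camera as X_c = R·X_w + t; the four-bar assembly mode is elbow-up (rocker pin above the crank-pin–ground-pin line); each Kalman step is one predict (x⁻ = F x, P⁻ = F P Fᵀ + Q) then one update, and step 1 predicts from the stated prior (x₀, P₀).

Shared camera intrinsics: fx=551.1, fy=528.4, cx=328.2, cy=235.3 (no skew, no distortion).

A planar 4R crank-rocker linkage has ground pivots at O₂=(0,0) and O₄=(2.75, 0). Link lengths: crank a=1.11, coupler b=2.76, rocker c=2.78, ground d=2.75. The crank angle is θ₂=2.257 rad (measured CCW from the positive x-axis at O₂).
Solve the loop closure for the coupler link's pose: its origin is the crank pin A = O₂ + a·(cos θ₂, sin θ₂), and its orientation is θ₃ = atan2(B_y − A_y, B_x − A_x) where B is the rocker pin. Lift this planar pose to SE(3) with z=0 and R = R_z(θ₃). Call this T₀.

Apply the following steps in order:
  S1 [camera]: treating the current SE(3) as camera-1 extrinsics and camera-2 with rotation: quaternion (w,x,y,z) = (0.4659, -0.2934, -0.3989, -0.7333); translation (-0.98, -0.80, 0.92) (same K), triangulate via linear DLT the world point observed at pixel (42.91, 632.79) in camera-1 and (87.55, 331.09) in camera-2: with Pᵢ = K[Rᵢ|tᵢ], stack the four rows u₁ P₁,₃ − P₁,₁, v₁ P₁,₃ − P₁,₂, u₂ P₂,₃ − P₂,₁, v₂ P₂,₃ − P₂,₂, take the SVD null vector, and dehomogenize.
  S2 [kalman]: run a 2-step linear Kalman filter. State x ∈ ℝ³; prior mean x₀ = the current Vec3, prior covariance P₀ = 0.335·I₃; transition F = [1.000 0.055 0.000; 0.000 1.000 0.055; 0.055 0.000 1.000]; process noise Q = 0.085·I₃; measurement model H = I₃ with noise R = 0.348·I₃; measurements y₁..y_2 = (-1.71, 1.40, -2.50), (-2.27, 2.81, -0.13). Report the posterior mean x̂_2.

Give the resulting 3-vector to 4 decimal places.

source (fourbar_fk): coupler pose = R=[0.8058 -0.5923 0.0000; 0.5923 0.8058 0.0000; 0.0000 0.0000 1.0000], t=(-0.7033, 0.8588, 0.0000)
after S1 (triangulate): (0.0981, 0.1771, 1.4085)
after S2 (kf_track): (-1.4555, 1.6679, -0.4872)

result = (-1.4555, 1.6679, -0.4872)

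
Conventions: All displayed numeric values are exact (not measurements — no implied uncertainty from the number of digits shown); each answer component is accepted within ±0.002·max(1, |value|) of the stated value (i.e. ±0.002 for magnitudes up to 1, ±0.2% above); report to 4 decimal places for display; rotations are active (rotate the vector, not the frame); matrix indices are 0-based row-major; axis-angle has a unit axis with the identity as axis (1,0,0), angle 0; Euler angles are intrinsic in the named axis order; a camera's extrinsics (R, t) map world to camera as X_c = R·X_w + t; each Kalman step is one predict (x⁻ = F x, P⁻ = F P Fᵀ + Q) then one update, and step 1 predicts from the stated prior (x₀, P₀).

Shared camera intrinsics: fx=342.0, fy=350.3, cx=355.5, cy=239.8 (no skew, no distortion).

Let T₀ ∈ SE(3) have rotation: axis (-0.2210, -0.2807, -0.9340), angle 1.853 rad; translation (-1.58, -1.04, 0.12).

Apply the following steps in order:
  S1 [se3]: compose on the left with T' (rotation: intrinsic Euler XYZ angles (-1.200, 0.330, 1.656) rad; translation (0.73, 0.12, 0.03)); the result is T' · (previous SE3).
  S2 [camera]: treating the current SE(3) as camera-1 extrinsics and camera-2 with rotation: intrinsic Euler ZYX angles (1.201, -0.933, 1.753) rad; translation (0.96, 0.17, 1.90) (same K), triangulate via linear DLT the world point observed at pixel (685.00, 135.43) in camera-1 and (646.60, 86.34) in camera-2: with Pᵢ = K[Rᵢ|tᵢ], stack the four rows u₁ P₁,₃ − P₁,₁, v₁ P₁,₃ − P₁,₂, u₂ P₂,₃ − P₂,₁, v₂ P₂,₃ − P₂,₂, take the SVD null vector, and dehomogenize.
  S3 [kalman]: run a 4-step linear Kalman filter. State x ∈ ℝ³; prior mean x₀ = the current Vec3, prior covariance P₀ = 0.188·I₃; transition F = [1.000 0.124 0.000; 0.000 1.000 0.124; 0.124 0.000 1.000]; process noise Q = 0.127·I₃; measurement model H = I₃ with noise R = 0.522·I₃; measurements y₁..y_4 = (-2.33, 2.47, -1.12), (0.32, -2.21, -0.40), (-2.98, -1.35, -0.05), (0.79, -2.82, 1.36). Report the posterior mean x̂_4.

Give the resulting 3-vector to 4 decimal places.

after S1 (compose_se3): R=[0.9611 0.1288 -0.2444; 0.1660 0.4380 0.8835; 0.2208 -0.8897 0.3996], t=(1.8764, -0.6661, 1.3185)
after S2 (triangulate): (-0.8192, 0.2720, 0.4151)
after S3 (kf_track): (-0.7373, -1.4347, 0.1566)

result = (-0.7373, -1.4347, 0.1566)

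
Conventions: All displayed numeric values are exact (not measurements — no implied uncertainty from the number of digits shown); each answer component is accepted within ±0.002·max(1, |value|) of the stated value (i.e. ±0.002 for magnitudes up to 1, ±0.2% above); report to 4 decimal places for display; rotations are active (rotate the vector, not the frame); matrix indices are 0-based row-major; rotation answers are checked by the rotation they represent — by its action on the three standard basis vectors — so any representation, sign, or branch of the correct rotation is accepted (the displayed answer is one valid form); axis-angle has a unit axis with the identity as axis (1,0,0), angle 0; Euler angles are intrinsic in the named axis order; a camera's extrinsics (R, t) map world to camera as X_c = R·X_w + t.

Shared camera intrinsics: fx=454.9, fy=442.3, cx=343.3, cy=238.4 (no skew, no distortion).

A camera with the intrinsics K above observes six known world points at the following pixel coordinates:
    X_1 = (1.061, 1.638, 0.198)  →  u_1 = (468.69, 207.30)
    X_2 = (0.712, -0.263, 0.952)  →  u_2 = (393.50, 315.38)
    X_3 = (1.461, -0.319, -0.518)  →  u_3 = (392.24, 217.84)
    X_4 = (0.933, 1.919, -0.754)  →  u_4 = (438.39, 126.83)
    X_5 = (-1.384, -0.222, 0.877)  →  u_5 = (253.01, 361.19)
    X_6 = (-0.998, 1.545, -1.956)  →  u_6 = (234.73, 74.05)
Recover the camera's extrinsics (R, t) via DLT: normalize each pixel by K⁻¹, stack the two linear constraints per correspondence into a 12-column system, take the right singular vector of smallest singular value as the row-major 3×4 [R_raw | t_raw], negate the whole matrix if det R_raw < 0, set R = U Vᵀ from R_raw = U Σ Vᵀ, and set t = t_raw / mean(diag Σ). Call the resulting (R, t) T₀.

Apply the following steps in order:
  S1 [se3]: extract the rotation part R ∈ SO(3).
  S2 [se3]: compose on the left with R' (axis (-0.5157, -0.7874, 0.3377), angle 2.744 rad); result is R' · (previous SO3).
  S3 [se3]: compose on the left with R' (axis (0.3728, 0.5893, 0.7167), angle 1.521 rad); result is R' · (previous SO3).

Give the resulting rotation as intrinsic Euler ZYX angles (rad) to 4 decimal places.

source (pnp_recover): camera pose = R=[0.8490 0.3729 0.3743; -0.2236 -0.3883 0.8940; 0.4787 -0.8427 -0.2463], t=(-0.1500, 0.3300, 6.1293)
after S1 (rot_of_se3): [0.8490 0.3729 0.3743; -0.2236 -0.3883 0.8940; 0.4787 -0.8427 -0.2463]
after S2 (compose_so3): [-0.8003 0.1335 0.5846; 0.5643 0.4975 0.6589; -0.2028 0.8571 -0.4735]
after S3 (compose_so3): [-0.6026 0.4941 -0.6267; -0.5315 0.3373 0.7770; 0.5953 0.8013 0.0594]

rotation (euler_zyx) = (-2.4188, -0.6377, 1.4968)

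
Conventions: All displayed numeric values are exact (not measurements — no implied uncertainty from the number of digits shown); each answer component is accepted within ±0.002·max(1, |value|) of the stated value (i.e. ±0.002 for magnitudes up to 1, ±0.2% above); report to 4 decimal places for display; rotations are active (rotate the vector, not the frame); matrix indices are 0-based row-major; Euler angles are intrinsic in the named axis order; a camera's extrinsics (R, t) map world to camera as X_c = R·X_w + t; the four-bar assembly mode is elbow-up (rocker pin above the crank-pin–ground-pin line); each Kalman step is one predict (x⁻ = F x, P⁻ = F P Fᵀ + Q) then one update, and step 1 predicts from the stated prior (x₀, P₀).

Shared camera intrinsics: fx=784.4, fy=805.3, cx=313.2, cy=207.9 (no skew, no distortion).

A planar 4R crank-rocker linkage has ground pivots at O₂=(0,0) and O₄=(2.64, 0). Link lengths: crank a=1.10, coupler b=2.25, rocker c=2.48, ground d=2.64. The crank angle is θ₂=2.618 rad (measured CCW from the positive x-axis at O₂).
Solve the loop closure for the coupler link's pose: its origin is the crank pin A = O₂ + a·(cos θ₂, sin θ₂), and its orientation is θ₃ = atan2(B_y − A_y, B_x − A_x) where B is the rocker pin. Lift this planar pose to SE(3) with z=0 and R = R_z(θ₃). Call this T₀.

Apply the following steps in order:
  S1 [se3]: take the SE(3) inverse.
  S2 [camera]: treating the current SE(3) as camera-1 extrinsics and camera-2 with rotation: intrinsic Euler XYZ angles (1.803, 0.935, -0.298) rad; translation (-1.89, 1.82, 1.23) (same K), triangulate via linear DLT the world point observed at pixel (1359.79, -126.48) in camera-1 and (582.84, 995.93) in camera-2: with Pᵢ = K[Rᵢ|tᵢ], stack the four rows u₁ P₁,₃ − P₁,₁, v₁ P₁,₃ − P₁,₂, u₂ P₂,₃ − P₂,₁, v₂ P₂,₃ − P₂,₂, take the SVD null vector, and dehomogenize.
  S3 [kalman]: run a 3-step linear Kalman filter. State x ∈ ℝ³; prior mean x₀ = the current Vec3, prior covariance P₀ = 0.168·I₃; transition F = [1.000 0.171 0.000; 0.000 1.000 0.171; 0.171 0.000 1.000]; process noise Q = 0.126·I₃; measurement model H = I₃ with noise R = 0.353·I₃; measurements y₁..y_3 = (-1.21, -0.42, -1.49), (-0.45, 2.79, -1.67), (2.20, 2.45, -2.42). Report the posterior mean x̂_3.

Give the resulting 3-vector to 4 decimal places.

source (fourbar_fk): coupler pose = R=[0.8342 -0.5515 0.0000; 0.5515 0.8342 0.0000; 0.0000 0.0000 1.0000], t=(-0.9526, 0.5500, 0.0000)
after S1 (invert_se3): R=[0.8342 0.5515 0.0000; -0.5515 0.8342 0.0000; 0.0000 0.0000 1.0000], t=(0.4914, -0.9841, 0.0000)
after S2 (triangulate): (1.5470, 1.2753, 1.8626)
after S3 (kf_track): (1.1034, 1.8789, -1.2624)

result = (1.1034, 1.8789, -1.2624)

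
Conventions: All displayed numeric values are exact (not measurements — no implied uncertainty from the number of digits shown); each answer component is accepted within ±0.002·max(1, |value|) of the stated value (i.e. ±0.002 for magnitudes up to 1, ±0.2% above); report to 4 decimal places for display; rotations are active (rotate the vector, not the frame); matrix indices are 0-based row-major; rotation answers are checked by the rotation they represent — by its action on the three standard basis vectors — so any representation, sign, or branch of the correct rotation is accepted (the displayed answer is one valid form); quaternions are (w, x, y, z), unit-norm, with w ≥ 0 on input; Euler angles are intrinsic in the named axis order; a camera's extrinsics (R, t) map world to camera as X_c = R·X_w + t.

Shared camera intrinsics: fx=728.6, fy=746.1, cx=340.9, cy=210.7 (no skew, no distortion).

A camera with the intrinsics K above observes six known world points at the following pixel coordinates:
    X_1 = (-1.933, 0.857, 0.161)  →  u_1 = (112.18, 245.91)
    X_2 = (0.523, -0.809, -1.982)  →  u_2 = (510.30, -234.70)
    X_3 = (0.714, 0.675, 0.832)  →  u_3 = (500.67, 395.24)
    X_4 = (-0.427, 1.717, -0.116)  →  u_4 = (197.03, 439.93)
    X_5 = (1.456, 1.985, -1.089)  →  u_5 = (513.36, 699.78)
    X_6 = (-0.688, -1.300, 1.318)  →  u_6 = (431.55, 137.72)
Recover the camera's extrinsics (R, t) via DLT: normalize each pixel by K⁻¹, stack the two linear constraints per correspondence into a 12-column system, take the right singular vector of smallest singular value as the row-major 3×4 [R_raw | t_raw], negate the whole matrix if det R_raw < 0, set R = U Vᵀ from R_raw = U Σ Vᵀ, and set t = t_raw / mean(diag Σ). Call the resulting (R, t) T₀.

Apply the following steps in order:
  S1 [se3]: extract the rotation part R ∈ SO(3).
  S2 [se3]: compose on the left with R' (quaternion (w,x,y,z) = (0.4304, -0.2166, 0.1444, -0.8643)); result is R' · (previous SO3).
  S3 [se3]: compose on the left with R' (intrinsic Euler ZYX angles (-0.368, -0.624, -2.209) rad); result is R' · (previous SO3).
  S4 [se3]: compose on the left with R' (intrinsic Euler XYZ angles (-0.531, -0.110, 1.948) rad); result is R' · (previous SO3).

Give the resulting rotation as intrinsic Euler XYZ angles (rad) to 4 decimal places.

source (pnp_recover): camera pose = R=[0.8527 -0.4384 0.2841; 0.2411 0.8128 0.5304; -0.4634 -0.3837 0.7987], t=(0.4100, -0.0800, 4.3000)
after S1 (rot_of_se3): [0.8527 -0.4384 0.2841; 0.2411 0.8128 0.5304; -0.4634 -0.3837 0.7987]
after S2 (compose_so3): [-0.5236 0.5973 0.6075; -0.8002 -0.0999 -0.5913; -0.2925 -0.7958 0.5303]
after S3 (compose_so3): [-0.7548 -0.0584 0.6533; 0.5502 -0.5986 0.5822; 0.3571 0.7989 0.4840]
after S4 (compose_so3): [-0.2713 0.4869 -0.8303; -0.6131 0.5775 0.5390; 0.7419 0.6553 0.1419]

rotation (euler_xyz) = (-1.3134, -0.9796, -2.0791)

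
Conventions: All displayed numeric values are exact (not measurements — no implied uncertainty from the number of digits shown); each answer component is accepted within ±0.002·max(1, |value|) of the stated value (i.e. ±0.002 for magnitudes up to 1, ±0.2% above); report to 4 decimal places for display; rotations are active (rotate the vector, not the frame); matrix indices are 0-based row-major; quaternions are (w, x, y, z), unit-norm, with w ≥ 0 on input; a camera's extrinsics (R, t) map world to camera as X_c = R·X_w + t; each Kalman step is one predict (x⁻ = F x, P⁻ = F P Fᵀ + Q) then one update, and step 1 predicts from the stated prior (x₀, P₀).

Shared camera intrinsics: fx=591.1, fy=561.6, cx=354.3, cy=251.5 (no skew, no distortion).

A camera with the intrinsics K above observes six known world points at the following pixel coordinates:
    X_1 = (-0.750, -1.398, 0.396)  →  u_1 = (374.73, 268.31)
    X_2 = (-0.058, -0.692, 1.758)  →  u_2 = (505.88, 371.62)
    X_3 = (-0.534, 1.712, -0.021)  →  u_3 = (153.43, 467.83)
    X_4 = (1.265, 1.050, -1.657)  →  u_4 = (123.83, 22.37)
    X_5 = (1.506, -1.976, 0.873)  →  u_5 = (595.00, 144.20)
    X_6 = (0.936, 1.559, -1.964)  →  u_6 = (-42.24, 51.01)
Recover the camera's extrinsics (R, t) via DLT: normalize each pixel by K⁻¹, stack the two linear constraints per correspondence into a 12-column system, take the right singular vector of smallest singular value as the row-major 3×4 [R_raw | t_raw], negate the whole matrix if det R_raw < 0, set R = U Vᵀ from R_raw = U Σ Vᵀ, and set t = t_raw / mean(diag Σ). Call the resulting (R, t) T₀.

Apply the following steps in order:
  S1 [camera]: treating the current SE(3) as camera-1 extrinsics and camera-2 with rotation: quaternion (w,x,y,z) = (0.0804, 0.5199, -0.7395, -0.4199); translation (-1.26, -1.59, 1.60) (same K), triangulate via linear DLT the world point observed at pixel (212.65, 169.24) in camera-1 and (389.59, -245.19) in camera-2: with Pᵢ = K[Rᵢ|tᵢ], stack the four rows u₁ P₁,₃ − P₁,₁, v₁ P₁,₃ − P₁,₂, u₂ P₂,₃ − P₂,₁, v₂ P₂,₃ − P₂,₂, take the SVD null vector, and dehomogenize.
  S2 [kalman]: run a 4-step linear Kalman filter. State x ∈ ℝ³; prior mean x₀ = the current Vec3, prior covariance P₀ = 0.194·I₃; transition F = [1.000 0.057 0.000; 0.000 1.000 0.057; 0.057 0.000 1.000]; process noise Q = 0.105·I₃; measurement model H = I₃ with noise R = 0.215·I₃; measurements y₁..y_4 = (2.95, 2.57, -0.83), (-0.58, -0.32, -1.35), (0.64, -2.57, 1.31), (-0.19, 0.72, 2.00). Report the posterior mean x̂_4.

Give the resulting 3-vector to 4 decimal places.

result = (0.1868, -0.1830, 1.0519)

source (pnp_recover): camera pose = R=[0.5781 -0.3832 0.7204; -0.5306 0.4942 0.6886; -0.6199 -0.7803 0.0824], t=(-0.1800, 0.2000, 4.4204)
after S1 (triangulate): (-0.5142, -0.5911, -1.3449)
after S2 (kf_track): (0.1868, -0.1830, 1.0519)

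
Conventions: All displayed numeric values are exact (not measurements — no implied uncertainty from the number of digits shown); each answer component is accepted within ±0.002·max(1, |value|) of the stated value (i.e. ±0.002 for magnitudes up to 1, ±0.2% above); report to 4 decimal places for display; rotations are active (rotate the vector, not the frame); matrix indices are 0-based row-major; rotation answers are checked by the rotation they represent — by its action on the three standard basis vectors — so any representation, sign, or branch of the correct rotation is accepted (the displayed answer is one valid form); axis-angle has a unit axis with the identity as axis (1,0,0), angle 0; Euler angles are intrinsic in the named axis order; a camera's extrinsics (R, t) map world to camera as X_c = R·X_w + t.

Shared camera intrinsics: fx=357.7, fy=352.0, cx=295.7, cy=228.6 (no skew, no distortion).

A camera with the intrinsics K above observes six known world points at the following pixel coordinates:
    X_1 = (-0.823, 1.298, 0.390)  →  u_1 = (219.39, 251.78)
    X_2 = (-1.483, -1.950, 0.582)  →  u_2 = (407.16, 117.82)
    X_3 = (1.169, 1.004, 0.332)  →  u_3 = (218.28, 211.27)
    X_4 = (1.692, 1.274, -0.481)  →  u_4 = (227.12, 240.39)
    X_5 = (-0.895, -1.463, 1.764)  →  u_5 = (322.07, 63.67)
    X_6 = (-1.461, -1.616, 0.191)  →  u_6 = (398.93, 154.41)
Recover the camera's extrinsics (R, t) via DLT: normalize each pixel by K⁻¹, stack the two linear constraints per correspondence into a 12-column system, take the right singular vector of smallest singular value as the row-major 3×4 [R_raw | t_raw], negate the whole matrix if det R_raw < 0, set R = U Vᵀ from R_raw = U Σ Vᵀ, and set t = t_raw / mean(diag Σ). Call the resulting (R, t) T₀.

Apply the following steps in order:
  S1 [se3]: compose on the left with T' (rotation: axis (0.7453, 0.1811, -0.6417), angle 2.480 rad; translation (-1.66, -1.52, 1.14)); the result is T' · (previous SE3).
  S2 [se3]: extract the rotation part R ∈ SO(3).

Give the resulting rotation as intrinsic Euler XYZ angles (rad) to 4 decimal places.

source (pnp_recover): camera pose = R=[-0.3400 -0.7889 -0.5119; -0.2847 0.6051 -0.7435; 0.8963 -0.1071 -0.4304], t=(-0.1900, -0.3799, 6.3583)
after S1 (compose_se3): R=[-0.9177 0.3029 -0.2570; -0.3368 -0.2502 0.9077; 0.2106 0.9196 0.3316], t=(-6.6730, -5.4465, 0.8956)
after S2 (rot_of_se3): [-0.9177 0.3029 -0.2570; -0.3368 -0.2502 0.9077; 0.2106 0.9196 0.3316]

rotation (euler_xyz) = (-1.2205, -0.2599, -2.8228)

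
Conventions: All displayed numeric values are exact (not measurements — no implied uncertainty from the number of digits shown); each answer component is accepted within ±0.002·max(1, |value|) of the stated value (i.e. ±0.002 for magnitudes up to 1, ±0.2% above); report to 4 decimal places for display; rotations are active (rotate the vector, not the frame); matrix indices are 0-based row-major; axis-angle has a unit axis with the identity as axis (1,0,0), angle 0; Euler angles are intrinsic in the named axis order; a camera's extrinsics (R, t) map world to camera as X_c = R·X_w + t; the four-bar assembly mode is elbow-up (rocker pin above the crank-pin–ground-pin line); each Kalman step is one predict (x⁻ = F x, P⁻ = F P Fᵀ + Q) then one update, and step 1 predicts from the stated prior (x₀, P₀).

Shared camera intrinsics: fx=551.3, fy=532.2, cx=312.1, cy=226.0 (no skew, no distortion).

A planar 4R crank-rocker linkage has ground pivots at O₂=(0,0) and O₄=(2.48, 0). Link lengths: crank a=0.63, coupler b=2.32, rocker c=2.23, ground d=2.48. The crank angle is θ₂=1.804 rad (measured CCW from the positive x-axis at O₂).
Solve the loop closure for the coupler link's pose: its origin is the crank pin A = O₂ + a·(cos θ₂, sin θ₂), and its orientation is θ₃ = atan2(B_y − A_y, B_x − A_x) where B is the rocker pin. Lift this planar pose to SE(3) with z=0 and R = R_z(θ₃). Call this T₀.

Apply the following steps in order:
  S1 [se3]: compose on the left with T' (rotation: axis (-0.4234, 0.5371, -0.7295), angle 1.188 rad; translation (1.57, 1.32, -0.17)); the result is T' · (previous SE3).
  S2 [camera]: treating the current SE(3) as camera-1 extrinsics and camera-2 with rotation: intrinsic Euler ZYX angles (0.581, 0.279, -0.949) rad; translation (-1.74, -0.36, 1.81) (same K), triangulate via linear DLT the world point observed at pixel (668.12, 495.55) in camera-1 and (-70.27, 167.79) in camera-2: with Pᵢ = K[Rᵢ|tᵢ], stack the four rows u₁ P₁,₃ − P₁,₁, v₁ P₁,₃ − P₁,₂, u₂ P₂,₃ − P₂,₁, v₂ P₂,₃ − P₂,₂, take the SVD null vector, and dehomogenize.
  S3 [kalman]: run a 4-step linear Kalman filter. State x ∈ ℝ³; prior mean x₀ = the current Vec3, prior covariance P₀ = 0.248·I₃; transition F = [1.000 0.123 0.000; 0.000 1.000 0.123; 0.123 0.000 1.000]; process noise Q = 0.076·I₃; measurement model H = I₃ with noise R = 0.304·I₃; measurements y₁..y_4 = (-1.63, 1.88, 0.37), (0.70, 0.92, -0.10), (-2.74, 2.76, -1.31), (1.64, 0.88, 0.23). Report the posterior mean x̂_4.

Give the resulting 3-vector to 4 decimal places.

source (fourbar_fk): coupler pose = R=[0.7772 -0.6292 0.0000; 0.6292 0.7772 0.0000; 0.0000 0.0000 1.0000], t=(-0.1456, 0.6129, 0.0000)
after S1 (compose_se3): R=[0.7138 0.1095 0.6917; -0.2879 0.9463 0.1473; -0.6384 -0.3043 0.7070], t=(1.8267, 1.7790, -0.5168)
after S2 (triangulate): (-1.9077, -1.4434, 1.8259)
after S3 (kf_track): (-0.1190, 1.3225, -0.1296)

result = (-0.1190, 1.3225, -0.1296)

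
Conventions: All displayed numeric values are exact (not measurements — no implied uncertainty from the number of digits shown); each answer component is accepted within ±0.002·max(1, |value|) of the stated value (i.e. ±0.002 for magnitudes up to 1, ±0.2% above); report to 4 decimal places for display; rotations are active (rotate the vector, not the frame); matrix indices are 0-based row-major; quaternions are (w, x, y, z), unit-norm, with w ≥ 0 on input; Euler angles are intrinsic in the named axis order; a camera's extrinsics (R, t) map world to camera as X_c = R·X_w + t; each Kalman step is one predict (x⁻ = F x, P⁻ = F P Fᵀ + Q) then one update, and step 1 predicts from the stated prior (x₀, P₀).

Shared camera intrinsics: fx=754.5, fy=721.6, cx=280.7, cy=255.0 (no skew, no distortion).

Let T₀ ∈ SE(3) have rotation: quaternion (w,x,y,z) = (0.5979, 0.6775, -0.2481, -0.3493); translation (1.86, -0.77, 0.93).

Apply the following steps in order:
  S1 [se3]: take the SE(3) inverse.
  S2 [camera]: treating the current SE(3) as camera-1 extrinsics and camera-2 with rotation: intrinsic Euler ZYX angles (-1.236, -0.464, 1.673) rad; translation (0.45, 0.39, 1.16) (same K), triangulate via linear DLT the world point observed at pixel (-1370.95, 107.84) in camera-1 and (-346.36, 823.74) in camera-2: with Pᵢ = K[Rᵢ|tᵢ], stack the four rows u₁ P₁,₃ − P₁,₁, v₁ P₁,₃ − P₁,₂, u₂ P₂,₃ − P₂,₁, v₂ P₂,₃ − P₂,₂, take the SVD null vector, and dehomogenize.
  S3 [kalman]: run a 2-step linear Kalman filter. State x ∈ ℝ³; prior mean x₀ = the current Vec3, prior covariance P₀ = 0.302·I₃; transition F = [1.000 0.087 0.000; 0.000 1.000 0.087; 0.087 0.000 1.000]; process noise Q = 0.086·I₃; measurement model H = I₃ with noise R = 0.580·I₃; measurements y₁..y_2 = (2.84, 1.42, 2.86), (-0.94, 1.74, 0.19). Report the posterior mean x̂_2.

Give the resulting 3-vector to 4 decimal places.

after S1 (invert_se3): R=[0.6329 -0.7538 -0.1766; 0.0815 -0.1620 0.9834; -0.7699 -0.6368 -0.0411], t=(-1.5934, -1.1909, 0.9799)
after S2 (triangulate): (-0.8558, 0.5384, 1.1113)
after S3 (kf_track): (0.1483, 1.3179, 1.2665)

result = (0.1483, 1.3179, 1.2665)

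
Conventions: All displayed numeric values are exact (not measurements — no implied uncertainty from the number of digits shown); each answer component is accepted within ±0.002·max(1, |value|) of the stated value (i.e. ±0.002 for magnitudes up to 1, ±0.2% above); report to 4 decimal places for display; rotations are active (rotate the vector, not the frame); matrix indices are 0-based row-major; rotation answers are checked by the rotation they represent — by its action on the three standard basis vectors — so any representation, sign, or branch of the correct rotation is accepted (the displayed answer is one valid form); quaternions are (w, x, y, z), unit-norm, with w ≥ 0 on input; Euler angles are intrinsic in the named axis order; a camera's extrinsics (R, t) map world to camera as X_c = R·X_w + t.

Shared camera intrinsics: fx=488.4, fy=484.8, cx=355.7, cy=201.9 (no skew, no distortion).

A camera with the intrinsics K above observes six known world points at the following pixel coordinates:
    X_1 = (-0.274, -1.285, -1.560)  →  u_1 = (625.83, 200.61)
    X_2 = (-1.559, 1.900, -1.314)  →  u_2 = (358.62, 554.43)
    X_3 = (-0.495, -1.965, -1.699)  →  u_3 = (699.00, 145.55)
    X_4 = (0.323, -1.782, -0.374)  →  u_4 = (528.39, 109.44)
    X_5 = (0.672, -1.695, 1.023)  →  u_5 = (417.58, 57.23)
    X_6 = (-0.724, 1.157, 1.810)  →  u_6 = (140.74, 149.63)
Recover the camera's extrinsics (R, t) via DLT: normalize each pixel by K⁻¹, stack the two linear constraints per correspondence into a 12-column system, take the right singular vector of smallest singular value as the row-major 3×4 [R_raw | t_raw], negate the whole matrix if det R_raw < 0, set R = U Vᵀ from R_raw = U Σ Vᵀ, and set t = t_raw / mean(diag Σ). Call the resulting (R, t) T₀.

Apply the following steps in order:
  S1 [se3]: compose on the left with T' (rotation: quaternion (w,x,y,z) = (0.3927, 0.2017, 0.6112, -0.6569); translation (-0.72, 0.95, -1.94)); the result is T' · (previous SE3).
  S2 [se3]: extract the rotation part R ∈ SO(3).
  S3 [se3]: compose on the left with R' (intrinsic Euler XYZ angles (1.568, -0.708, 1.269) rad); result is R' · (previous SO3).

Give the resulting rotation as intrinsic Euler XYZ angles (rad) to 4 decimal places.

rotation (euler_xyz) = (1.5506, -0.6840, 0.0605)

source (pnp_recover): camera pose = R=[0.0468 -0.6576 -0.7519; 0.2422 0.7377 -0.6302; 0.9691 -0.1527 0.1938], t=(0.3500, 0.0201, 4.6299)
after S1 (compose_se3): R=[0.3646 0.9310 0.0200; -0.9308 0.3649 -0.0188; -0.0248 -0.0117 0.9996], t=(0.0774, -3.5945, -1.4197)
after S2 (rot_of_se3): [0.3646 0.9310 0.0200; -0.9308 0.3649 -0.0188; -0.0248 -0.0117 0.9996]
after S3 (compose_so3): [0.7736 -0.0469 -0.6319; -0.6294 0.0583 -0.7749; 0.0732 0.9972 0.0156]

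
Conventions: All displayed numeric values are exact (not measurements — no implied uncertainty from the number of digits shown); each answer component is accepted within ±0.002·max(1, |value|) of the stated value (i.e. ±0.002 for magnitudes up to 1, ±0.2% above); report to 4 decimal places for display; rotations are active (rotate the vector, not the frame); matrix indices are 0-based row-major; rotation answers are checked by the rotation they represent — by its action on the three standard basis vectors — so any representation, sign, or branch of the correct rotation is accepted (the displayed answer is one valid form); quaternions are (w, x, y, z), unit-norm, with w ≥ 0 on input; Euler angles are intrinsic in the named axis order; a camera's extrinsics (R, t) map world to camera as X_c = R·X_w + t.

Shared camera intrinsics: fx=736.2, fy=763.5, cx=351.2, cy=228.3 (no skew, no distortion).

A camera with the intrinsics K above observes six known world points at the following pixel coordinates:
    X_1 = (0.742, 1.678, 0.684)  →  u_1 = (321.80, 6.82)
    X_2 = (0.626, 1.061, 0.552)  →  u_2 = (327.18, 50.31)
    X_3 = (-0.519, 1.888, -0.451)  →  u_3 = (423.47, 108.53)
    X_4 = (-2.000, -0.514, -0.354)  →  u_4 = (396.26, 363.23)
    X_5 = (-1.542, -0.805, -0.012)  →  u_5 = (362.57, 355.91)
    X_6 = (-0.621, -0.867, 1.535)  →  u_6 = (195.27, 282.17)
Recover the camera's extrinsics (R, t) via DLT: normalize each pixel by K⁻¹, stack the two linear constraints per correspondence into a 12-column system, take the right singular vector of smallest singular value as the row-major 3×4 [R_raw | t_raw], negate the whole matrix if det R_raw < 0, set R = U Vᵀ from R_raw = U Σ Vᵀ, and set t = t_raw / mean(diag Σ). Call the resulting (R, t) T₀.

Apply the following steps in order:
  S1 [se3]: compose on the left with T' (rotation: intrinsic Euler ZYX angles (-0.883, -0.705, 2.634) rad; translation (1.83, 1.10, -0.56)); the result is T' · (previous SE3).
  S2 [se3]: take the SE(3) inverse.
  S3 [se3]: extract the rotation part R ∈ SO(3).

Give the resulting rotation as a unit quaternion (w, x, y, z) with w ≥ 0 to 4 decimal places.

source (pnp_recover): camera pose = R=[0.0116 0.1013 -0.9948; -0.7239 -0.6854 -0.0782; -0.6898 0.7210 0.0654], t=(0.2001, -0.4502, 6.8123)
after S1 (compose_se3): R=[0.6502 0.6373 -0.4136; 0.7333 -0.3842 0.5609; 0.1986 -0.6680 -0.7171], t=(2.2115, -3.9605, -5.1312)
after S2 (invert_se3): R=[0.6502 0.7333 0.1986; 0.6373 -0.3842 -0.6680; -0.4136 0.5609 -0.7171], t=(2.4855, -6.3587, -0.5435)
after S3 (rot_of_se3): [0.6502 0.7333 0.1986; 0.6373 -0.3842 -0.6680; -0.4136 0.5609 -0.7171]

rotation (quat) = (0.3704, 0.8294, 0.4131, -0.0648)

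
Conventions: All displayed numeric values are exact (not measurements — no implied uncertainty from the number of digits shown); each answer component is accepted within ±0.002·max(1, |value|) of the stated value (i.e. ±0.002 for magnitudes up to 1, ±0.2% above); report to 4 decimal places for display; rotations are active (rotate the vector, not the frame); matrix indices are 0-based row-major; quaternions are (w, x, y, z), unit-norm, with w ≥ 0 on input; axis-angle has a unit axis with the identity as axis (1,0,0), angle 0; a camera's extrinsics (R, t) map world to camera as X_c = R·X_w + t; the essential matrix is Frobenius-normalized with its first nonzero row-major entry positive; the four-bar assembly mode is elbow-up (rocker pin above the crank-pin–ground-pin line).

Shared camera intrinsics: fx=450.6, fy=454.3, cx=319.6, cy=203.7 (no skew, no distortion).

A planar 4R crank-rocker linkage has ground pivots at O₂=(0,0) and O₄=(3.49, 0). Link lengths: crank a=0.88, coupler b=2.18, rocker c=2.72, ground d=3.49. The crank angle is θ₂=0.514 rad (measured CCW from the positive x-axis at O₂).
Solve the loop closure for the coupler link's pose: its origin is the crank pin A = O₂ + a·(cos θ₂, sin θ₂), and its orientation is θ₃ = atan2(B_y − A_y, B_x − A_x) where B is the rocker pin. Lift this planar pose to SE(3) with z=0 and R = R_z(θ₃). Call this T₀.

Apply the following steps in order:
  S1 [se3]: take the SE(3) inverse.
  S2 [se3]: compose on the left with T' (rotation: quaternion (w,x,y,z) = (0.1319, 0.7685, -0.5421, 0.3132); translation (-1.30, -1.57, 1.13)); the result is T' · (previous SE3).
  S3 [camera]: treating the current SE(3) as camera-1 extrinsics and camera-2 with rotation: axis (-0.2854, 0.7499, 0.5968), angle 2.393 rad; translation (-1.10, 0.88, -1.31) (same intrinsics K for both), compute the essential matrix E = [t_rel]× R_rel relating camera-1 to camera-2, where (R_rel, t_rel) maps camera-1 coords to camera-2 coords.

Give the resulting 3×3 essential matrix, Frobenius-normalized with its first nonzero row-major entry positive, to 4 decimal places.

matrix = [0.0168 -0.5601 -0.4260; 0.0717 -0.4234 0.5303; 0.0179 -0.0603 0.1869]

source (fourbar_fk): coupler pose = R=[0.5503 -0.8350 0.0000; 0.8350 0.5503 0.0000; 0.0000 0.0000 1.0000], t=(0.7663, 0.4327, 0.0000)
after S1 (invert_se3): R=[0.5503 0.8350 0.0000; -0.8350 0.5503 -0.0000; 0.0000 0.0000 1.0000], t=(-0.7829, 0.4017, 0.0000)
after S2 (compose_se3): R=[0.8836 -0.3236 0.3384; -0.0979 -0.8344 -0.5423; 0.4579 0.4461 -0.7690], t=(-1.8371, -1.1339, 0.5861)
after S3 (essential): [0.0168 -0.5601 -0.4260; 0.0717 -0.4234 0.5303; 0.0179 -0.0603 0.1869]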